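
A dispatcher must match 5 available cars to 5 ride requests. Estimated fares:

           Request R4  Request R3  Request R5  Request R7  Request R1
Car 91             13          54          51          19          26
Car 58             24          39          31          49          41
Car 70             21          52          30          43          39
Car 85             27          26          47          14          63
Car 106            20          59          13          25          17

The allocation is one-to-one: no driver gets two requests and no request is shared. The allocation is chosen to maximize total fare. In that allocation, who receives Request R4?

Car 70 receives Request R4.

Optimal: Car 91→Request R5 ($51), Car 58→Request R7 ($49), Car 70→Request R4 ($21), Car 85→Request R1 ($63), Car 106→Request R3 ($59) — total 51+49+21+63+59 = $243.
Row-greedy (each driver in turn takes its best remaining request) gives $209, worse by 34.
Next-best assignment: Car 91→Request R5, Car 58→Request R4, Car 70→Request R7, Car 85→Request R1, Car 106→Request R3 = $240.
Swapping Car 85↔Car 70 (Car 85→Request R4 $27, Car 70→Request R1 $39) loses 18.
Car 70's own top request is Request R3 ($52), but forcing Car 70→Request R3 and reassigning the rest optimally gives only $235 — worse by 8.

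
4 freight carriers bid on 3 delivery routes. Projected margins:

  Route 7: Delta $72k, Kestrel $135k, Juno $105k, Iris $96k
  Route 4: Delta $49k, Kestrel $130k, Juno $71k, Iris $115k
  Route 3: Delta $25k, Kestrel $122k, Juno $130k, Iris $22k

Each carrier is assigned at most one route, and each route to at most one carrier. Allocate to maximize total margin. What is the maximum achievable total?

Maximum total: $380k

This is a one-to-one assignment (maximum-weight bipartite matching).
Optimal: Kestrel→Route 7 ($135k), Iris→Route 4 ($115k), Juno→Route 3 ($130k) — total 135+115+130 = $380k.
Row-greedy (each carrier in turn takes its best remaining route) gives $332k, worse by 48.
Next-best assignment: Iris→Route 7, Kestrel→Route 4, Juno→Route 3 = $356k.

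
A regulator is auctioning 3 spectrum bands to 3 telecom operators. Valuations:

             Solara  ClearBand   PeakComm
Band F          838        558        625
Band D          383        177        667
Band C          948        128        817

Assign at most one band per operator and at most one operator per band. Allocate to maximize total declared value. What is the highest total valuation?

Max total: $2173M

Optimal: Solara→Band C ($948M), ClearBand→Band F ($558M), PeakComm→Band D ($667M) — total 948+558+667 = $2173M.
Column-greedy (each band in turn goes to its best remaining operator) gives $1633M, worse by 540.
Every other assignment is strictly worse.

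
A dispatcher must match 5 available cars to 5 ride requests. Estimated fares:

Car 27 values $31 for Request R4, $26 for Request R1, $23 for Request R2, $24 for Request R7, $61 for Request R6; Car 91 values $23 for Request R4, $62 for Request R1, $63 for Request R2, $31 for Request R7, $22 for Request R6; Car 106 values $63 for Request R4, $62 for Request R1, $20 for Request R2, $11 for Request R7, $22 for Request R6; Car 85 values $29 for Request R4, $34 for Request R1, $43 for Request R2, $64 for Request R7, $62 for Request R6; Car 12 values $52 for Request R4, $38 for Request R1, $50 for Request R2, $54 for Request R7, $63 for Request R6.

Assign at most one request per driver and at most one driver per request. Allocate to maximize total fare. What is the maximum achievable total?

Maximum total: $302

Treat this as an assignment problem: match each driver to one request.
Optimal: Car 27→Request R6 ($61), Car 91→Request R2 ($63), Car 106→Request R1 ($62), Car 85→Request R7 ($64), Car 12→Request R4 ($52) — total 61+63+62+64+52 = $302.
Column-greedy (each request in turn goes to its best remaining driver) gives $300, worse by 2.
No other one-to-one assignment exceeds $302.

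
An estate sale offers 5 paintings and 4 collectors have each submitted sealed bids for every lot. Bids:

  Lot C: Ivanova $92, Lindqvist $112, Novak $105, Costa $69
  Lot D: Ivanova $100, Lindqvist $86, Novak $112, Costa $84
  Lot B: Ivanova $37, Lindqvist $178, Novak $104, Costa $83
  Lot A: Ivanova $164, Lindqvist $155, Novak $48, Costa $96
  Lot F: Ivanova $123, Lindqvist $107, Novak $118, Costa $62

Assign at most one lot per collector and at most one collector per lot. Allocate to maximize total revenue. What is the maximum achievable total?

Max total: $544

Optimal: Ivanova→Lot A ($164), Lindqvist→Lot B ($178), Novak→Lot F ($118), Costa→Lot D ($84) — total 164+178+118+84 = $544.
Column-greedy (each lot in turn goes to its best remaining collector) gives $471, worse by 73.
Checked against all permutations: $544 is optimal.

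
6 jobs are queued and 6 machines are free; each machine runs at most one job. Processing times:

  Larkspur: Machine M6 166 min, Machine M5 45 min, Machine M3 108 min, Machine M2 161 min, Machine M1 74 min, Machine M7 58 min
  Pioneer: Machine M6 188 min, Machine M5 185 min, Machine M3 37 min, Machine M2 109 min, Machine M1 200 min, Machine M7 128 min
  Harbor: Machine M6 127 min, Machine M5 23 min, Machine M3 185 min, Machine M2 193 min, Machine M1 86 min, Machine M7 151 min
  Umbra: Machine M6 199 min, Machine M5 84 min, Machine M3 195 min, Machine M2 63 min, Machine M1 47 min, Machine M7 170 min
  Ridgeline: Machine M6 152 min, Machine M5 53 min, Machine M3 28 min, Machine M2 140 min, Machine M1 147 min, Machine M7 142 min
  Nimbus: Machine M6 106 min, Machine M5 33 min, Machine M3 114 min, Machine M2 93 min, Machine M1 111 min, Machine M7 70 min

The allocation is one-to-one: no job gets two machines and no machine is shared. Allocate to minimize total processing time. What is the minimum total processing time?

Min total: 371 min

This is the linear assignment problem.
Optimal: Larkspur→Machine M7 (58 min), Pioneer→Machine M2 (109 min), Harbor→Machine M5 (23 min), Umbra→Machine M1 (47 min), Ridgeline→Machine M3 (28 min), Nimbus→Machine M6 (106 min) — total 58+109+23+47+28+106 = 371 min.
Row-greedy (each job in turn takes its cheapest remaining machine) gives 479 min, worse by 108.
Every other assignment is strictly worse.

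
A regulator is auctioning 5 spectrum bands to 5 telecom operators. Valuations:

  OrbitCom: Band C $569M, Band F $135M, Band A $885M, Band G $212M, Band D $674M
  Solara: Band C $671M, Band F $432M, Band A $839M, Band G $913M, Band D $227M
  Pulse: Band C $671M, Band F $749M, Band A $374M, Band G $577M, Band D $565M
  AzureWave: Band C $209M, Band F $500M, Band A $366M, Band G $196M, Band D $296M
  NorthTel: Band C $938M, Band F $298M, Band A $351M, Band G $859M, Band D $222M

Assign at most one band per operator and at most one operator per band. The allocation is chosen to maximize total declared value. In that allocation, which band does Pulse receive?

This is a one-to-one assignment (maximum-weight bipartite matching).
Optimal: OrbitCom→Band A ($885M), Solara→Band G ($913M), Pulse→Band D ($565M), AzureWave→Band F ($500M), NorthTel→Band C ($938M) — total 885+913+565+500+938 = $3801M.
Max-entry greedy (repeatedly take the single best remaining cell) gives $3781M, worse by 20.
Pulse's own top band is Band F ($749M), but forcing Pulse→Band F and reassigning the rest optimally gives only $3781M — worse by 20.

Pulse receives Band D.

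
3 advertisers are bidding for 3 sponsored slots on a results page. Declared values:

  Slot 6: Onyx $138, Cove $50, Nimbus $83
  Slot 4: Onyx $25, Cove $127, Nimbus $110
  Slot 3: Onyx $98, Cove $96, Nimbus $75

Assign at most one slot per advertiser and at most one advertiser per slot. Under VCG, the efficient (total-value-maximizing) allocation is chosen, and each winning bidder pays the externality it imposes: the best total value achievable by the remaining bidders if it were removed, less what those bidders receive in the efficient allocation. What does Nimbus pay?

Efficient allocation: Onyx→Slot 6 ($138), Cove→Slot 3 ($96), Nimbus→Slot 4 ($110); total welfare W = $344.
Nimbus receives Slot 4 at value $110, so the others get W − 110 = $234.
Without Nimbus: best allocation of the remaining 2 bidders over all 3 slots is Onyx→Slot 6 ($138), Cove→Slot 4 ($127), total $265.
VCG payment = (others' best without Nimbus) − (others' welfare with Nimbus) = 265 − 234 = $31.

Nimbus pays $31.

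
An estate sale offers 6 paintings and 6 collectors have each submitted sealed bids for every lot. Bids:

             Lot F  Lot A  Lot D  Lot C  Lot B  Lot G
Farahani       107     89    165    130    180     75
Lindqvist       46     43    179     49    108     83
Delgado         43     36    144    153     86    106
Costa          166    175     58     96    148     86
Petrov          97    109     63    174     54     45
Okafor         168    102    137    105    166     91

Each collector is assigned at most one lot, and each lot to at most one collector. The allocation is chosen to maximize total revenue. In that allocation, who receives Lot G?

This is a one-to-one assignment (maximum-weight bipartite matching).
Optimal: Farahani→Lot B ($180), Lindqvist→Lot D ($179), Delgado→Lot G ($106), Costa→Lot A ($175), Petrov→Lot C ($174), Okafor→Lot F ($168) — total 180+179+106+175+174+168 = $982.
Row-greedy (each collector in turn takes its best remaining lot) gives $875, worse by 107.
Next-best assignment: Farahani→Lot B, Lindqvist→Lot G, Delgado→Lot D, Costa→Lot A, Petrov→Lot C, Okafor→Lot F = $924.
No other one-to-one assignment exceeds $982.
Delgado's own top lot is Lot C ($153), but forcing Delgado→Lot C and reassigning the rest optimally gives only $900 — worse by 82.

Delgado receives Lot G.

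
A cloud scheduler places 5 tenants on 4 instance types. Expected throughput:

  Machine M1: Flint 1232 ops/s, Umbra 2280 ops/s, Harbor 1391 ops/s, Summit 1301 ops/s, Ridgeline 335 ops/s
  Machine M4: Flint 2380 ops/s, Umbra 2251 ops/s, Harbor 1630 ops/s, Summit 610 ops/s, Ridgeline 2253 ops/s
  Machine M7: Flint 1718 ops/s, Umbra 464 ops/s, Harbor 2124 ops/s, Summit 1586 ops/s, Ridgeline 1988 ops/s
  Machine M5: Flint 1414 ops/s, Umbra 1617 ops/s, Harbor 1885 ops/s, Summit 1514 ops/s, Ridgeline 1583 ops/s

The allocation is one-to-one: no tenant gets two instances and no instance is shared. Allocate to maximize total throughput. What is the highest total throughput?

Optimal: Umbra→Machine M1 (2280 ops/s), Flint→Machine M4 (2380 ops/s), Ridgeline→Machine M7 (1988 ops/s), Harbor→Machine M5 (1885 ops/s) — total 2280+2380+1988+1885 = 8533 ops/s.
Row-greedy (each tenant in turn takes its best remaining instance) gives 8298 ops/s, worse by 235.
Checked against all permutations: 8533 ops/s is optimal.

Max total: 8533 ops/s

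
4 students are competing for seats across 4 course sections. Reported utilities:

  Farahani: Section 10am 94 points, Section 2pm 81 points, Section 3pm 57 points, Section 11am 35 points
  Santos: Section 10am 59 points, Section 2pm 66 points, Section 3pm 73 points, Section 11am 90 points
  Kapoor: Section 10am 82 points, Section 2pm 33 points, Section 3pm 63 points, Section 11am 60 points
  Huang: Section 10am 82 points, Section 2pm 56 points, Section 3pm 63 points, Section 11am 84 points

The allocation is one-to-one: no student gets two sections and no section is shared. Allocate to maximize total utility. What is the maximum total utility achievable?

Maximum total: 320 points

This is the linear assignment problem.
Optimal: Farahani→Section 2pm (81 points), Santos→Section 3pm (73 points), Kapoor→Section 10am (82 points), Huang→Section 11am (84 points) — total 81+73+82+84 = 320 points.
Max-entry greedy (repeatedly take the single best remaining cell) gives 303 points, worse by 17.
Next-best assignment: Farahani→Section 2pm, Santos→Section 11am, Kapoor→Section 10am, Huang→Section 3pm = 316 points.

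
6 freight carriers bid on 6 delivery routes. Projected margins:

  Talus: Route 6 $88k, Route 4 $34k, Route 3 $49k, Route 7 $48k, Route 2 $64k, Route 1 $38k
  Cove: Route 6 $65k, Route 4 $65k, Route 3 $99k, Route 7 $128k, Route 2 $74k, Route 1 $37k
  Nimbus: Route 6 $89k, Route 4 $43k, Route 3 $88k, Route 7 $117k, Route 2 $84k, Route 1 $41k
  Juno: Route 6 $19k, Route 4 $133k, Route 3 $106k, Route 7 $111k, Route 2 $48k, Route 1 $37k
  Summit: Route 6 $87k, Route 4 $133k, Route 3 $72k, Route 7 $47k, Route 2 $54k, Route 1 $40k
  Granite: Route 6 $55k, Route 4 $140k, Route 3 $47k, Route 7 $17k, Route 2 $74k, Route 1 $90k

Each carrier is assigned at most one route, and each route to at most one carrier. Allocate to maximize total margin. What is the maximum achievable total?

Max total: $629k

Optimal: Talus→Route 6 ($88k), Cove→Route 7 ($128k), Nimbus→Route 2 ($84k), Juno→Route 3 ($106k), Summit→Route 4 ($133k), Granite→Route 1 ($90k) — total 88+128+84+106+133+90 = $629k.
Swapping Nimbus↔Talus (Nimbus→Route 6 $89k, Talus→Route 2 $64k) loses 19.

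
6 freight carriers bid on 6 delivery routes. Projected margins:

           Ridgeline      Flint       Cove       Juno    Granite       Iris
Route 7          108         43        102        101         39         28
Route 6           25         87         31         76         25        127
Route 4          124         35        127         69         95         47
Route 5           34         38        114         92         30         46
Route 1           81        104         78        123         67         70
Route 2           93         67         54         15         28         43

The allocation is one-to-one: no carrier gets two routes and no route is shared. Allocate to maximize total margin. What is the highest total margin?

Max total: $634k

Optimal: Ridgeline→Route 7 ($108k), Flint→Route 2 ($67k), Cove→Route 5 ($114k), Juno→Route 1 ($123k), Granite→Route 4 ($95k), Iris→Route 6 ($127k) — total 108+67+114+123+95+127 = $634k.
Max-entry greedy (repeatedly take the single best remaining cell) gives $582k, worse by 52.
No other one-to-one assignment exceeds $634k.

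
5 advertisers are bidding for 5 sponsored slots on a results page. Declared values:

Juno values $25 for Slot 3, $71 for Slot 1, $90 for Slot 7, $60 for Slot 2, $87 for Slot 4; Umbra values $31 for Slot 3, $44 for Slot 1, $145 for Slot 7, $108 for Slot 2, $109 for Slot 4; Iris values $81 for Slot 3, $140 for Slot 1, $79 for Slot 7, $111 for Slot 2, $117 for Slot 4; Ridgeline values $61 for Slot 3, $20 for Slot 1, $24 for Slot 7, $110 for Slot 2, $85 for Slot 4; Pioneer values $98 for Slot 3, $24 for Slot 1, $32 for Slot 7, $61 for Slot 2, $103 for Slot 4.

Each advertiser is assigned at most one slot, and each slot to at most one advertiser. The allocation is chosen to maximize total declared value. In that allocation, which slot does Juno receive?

Juno receives Slot 4.

This is a one-to-one assignment (maximum-weight bipartite matching).
Optimal: Juno→Slot 4 ($87), Umbra→Slot 7 ($145), Iris→Slot 1 ($140), Ridgeline→Slot 2 ($110), Pioneer→Slot 3 ($98) — total 87+145+140+110+98 = $580.
Row-greedy (each advertiser in turn takes its best remaining slot) gives $547, worse by 33.
Next-best assignment: Juno→Slot 7, Umbra→Slot 4, Iris→Slot 1, Ridgeline→Slot 2, Pioneer→Slot 3 = $547.
Checked against all permutations: $580 is optimal.
Juno's own top slot is Slot 7 ($90), but forcing Juno→Slot 7 and reassigning the rest optimally gives only $547 — worse by 33.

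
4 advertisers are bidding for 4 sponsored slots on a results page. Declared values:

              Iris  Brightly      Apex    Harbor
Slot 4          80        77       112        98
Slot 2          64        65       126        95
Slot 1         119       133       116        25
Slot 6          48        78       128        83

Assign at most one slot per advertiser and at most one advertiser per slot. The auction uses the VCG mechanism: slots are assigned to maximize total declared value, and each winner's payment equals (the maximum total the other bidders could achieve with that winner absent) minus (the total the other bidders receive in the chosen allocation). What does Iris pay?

Efficient allocation: Iris→Slot 4 ($80), Brightly→Slot 1 ($133), Apex→Slot 6 ($128), Harbor→Slot 2 ($95); total welfare W = $436.
Iris receives Slot 4 at value $80, so the others get W − 80 = $356.
Without Iris: best allocation of the remaining 3 bidders over all 4 slots is Brightly→Slot 1 ($133), Apex→Slot 6 ($128), Harbor→Slot 4 ($98), total $359.
VCG payment = (others' best without Iris) − (others' welfare with Iris) = 359 − 356 = $3.

Iris pays $3.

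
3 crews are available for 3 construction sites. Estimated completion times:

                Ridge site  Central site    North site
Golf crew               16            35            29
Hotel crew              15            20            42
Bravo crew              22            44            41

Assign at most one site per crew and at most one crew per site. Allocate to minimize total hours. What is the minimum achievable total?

Min total: 71 hours

Optimal: Golf crew→North site (29 hours), Hotel crew→Central site (20 hours), Bravo crew→Ridge site (22 hours) — total 29+20+22 = 71 hours.
Row-greedy (each crew in turn takes its cheapest remaining site) gives 77 hours, worse by 6.
Next-best assignment: Golf crew→Ridge site, Hotel crew→Central site, Bravo crew→North site = 77 hours.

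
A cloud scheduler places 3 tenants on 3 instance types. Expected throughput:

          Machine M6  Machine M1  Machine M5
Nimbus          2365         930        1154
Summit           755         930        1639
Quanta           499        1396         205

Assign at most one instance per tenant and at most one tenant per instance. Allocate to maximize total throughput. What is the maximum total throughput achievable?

Maximum total: 5400 ops/s

Optimal: Nimbus→Machine M6 (2365 ops/s), Summit→Machine M5 (1639 ops/s), Quanta→Machine M1 (1396 ops/s) — total 2365+1639+1396 = 5400 ops/s.
Next-best assignment: Nimbus→Machine M6, Summit→Machine M1, Quanta→Machine M5 = 3500 ops/s.
Swapping Quanta↔Nimbus (Quanta→Machine M6 499 ops/s, Nimbus→Machine M1 930 ops/s) loses 2332.
Every other assignment is strictly worse.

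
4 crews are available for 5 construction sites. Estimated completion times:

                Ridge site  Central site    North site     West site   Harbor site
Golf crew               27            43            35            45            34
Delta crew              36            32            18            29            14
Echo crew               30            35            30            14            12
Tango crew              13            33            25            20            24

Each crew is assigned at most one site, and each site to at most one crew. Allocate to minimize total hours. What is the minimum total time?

This is the linear assignment problem.
Optimal: Golf crew→North site (35 hours), Delta crew→Harbor site (14 hours), Echo crew→West site (14 hours), Tango crew→Ridge site (13 hours) — total 35+14+14+13 = 76 hours.
Min-entry greedy (repeatedly take the single cheapest remaining cell) gives 86 hours, worse by 10.
Next-best assignment: Golf crew→Ridge site, Delta crew→North site, Echo crew→Harbor site, Tango crew→West site = 77 hours.
Swapping Tango crew↔Echo crew (Tango crew→West site 20 hours, Echo crew→Ridge site 30 hours) adds 23.
Checked against all permutations: 76 hours is optimal.

Min total: 76 hours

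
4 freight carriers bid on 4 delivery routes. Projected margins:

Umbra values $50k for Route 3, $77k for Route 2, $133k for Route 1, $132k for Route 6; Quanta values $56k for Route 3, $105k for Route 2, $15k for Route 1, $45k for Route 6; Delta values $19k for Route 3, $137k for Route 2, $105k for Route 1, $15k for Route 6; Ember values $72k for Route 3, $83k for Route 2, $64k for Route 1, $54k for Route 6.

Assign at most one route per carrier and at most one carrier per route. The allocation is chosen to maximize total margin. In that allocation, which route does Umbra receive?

Umbra receives Route 6.

Optimal: Umbra→Route 6 ($132k), Quanta→Route 2 ($105k), Delta→Route 1 ($105k), Ember→Route 3 ($72k) — total 132+105+105+72 = $414k.
Column-greedy (each route in turn goes to its best remaining carrier) gives $387k, worse by 27.
Swapping Umbra↔Delta (Umbra→Route 1 $133k, Delta→Route 6 $15k) loses 89.
Every other assignment is strictly worse.
Umbra's own top route is Route 1 ($133k), but forcing Umbra→Route 1 and reassigning the rest optimally gives only $387k — worse by 27.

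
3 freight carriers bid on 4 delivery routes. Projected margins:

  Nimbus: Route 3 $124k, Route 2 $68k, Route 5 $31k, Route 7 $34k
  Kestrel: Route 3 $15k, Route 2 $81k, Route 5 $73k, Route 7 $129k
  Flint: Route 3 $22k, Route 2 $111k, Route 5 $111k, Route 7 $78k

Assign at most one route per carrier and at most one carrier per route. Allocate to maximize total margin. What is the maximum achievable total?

Maximum total: $364k

Optimal: Nimbus→Route 3 ($124k), Kestrel→Route 7 ($129k), Flint→Route 2 ($111k) — total 124+129+111 = $364k.
Column-greedy (each route in turn goes to its best remaining carrier) gives $308k, worse by 56.
Checked against all permutations: $364k is optimal.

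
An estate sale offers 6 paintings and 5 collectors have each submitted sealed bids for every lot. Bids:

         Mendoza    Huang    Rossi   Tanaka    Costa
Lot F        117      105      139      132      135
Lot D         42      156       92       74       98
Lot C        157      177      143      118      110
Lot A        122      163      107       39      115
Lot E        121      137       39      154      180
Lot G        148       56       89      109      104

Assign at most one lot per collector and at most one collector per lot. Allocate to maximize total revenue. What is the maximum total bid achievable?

Maximum total: $766

Optimal: Mendoza→Lot G ($148), Huang→Lot A ($163), Rossi→Lot C ($143), Tanaka→Lot F ($132), Costa→Lot E ($180) — total 148+163+143+132+180 = $766.
Checked against all permutations: $766 is optimal.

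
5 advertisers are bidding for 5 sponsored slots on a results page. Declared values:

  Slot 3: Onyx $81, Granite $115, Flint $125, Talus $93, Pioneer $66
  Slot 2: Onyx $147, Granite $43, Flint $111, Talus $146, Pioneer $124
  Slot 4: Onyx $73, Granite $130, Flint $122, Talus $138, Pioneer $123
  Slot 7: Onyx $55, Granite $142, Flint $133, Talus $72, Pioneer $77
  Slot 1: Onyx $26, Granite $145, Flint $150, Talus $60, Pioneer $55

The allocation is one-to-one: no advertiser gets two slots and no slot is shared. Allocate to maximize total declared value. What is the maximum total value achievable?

Max total: $655

Treat this as an assignment problem: match each advertiser to one slot.
Optimal: Onyx→Slot 2 ($147), Granite→Slot 7 ($142), Flint→Slot 1 ($150), Talus→Slot 3 ($93), Pioneer→Slot 4 ($123) — total 147+142+150+93+123 = $655.
Row-greedy (each advertiser in turn takes its best remaining slot) gives $629, worse by 26.
Next-best assignment: Onyx→Slot 2, Granite→Slot 7, Flint→Slot 1, Talus→Slot 4, Pioneer→Slot 3 = $643.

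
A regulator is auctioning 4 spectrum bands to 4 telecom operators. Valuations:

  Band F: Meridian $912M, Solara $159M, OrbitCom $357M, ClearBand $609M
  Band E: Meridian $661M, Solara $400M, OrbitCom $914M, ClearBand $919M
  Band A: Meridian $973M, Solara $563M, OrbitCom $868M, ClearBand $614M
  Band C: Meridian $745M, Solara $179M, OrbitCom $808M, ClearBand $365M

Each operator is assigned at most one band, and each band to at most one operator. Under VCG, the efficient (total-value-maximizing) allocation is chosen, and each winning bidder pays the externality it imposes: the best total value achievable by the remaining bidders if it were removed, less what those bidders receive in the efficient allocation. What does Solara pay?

Efficient allocation: Meridian→Band F ($912M), Solara→Band A ($563M), OrbitCom→Band C ($808M), ClearBand→Band E ($919M); total welfare W = $3202M.
Solara receives Band A at value $563M, so the others get W − 563 = $2639M.
Without Solara: best allocation of the remaining 3 bidders over all 4 bands is Meridian→Band A ($973M), OrbitCom→Band C ($808M), ClearBand→Band E ($919M), total $2700M.
VCG payment = (others' best without Solara) − (others' welfare with Solara) = 2700 − 2639 = $61M.

Solara pays $61M.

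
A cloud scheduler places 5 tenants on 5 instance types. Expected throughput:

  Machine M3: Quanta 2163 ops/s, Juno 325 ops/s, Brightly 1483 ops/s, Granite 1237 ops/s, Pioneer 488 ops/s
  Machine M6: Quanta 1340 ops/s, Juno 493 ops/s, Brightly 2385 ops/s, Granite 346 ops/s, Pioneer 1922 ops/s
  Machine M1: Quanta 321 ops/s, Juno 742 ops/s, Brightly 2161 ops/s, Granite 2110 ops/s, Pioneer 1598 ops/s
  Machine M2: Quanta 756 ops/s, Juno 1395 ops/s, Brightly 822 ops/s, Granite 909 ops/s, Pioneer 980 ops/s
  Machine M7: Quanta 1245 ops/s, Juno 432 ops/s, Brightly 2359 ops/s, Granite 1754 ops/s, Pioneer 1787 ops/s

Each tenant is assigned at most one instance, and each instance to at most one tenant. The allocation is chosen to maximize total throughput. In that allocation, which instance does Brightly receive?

Optimal: Quanta→Machine M3 (2163 ops/s), Juno→Machine M2 (1395 ops/s), Brightly→Machine M7 (2359 ops/s), Granite→Machine M1 (2110 ops/s), Pioneer→Machine M6 (1922 ops/s) — total 2163+1395+2359+2110+1922 = 9949 ops/s.
Row-greedy (each tenant in turn takes its best remaining instance) gives 9840 ops/s, worse by 109.
Checked against all permutations: 9949 ops/s is optimal.
Brightly's own top instance is Machine M6 (2385 ops/s), but forcing Brightly→Machine M6 and reassigning the rest optimally gives only 9840 ops/s — worse by 109.

Brightly receives Machine M7.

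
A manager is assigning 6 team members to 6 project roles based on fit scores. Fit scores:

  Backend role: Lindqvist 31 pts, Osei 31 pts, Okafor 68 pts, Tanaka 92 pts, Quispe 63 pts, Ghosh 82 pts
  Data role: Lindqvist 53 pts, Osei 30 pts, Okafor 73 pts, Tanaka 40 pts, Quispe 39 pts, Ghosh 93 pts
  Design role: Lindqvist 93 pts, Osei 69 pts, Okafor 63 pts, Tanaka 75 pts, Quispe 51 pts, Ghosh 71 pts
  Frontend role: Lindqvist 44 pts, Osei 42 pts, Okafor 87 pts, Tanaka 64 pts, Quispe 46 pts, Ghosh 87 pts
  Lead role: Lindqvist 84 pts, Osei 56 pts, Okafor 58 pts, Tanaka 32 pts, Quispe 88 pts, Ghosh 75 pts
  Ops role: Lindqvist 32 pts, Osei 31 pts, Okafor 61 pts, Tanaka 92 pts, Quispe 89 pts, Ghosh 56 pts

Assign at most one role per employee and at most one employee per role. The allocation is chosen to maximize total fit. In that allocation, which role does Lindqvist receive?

Lindqvist receives Lead role.

This is a one-to-one assignment (maximum-weight bipartite matching).
Optimal: Lindqvist→Lead role (84 pts), Osei→Design role (69 pts), Okafor→Frontend role (87 pts), Tanaka→Backend role (92 pts), Quispe→Ops role (89 pts), Ghosh→Data role (93 pts) — total 84+69+87+92+89+93 = 514 pts.
Column-greedy (each role in turn goes to its best remaining employee) gives 484 pts, worse by 30.
Next-best assignment: Lindqvist→Design role, Osei→Lead role, Okafor→Frontend role, Tanaka→Backend role, Quispe→Ops role, Ghosh→Data role = 510 pts.
Lindqvist's own top role is Design role (93 pts), but forcing Lindqvist→Design role and reassigning the rest optimally gives only 510 pts — worse by 4.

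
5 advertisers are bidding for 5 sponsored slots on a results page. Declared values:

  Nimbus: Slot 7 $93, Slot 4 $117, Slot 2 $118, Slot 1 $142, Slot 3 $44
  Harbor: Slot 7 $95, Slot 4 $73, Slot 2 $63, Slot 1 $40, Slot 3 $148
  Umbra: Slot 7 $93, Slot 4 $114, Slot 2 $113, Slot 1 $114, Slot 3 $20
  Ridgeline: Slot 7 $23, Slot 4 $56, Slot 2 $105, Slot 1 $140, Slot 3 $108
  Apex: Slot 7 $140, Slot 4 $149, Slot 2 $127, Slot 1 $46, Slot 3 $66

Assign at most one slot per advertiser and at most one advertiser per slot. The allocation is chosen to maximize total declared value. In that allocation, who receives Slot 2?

Optimal: Nimbus→Slot 2 ($118), Harbor→Slot 3 ($148), Umbra→Slot 4 ($114), Ridgeline→Slot 1 ($140), Apex→Slot 7 ($140) — total 118+148+114+140+140 = $660.
Max-entry greedy (repeatedly take the single best remaining cell) gives $575, worse by 85.
Next-best assignment: Nimbus→Slot 4, Harbor→Slot 3, Umbra→Slot 2, Ridgeline→Slot 1, Apex→Slot 7 = $658.
Swapping Ridgeline↔Umbra (Ridgeline→Slot 4 $56, Umbra→Slot 1 $114) loses 84.
No other one-to-one assignment exceeds $660.
Nimbus's own top slot is Slot 1 ($142), but forcing Nimbus→Slot 1 and reassigning the rest optimally gives only $649 — worse by 11.

Nimbus receives Slot 2.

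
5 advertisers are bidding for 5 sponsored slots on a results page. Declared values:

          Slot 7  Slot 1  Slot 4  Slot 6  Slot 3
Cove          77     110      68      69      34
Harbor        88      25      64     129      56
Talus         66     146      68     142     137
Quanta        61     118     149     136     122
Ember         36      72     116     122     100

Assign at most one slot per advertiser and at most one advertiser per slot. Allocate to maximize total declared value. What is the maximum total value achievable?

Maximum total: $606

This is a one-to-one assignment (maximum-weight bipartite matching).
Optimal: Cove→Slot 1 ($110), Harbor→Slot 7 ($88), Talus→Slot 3 ($137), Quanta→Slot 4 ($149), Ember→Slot 6 ($122) — total 110+88+137+149+122 = $606.
Max-entry greedy (repeatedly take the single best remaining cell) gives $601, worse by 5.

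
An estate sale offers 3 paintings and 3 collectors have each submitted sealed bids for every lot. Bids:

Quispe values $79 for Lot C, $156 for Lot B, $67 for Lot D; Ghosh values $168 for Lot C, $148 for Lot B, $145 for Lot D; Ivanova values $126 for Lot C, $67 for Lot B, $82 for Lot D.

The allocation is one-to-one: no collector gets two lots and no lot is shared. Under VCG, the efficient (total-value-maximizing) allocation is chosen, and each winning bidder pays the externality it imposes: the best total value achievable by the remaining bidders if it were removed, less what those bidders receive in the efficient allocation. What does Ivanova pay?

Ivanova pays $23.

Efficient allocation: Quispe→Lot B ($156), Ghosh→Lot D ($145), Ivanova→Lot C ($126); total welfare W = $427.
Ivanova receives Lot C at value $126, so the others get W − 126 = $301.
Without Ivanova: best allocation of the remaining 2 bidders over all 3 lots is Quispe→Lot B ($156), Ghosh→Lot C ($168), total $324.
VCG payment = (others' best without Ivanova) − (others' welfare with Ivanova) = 324 − 301 = $23.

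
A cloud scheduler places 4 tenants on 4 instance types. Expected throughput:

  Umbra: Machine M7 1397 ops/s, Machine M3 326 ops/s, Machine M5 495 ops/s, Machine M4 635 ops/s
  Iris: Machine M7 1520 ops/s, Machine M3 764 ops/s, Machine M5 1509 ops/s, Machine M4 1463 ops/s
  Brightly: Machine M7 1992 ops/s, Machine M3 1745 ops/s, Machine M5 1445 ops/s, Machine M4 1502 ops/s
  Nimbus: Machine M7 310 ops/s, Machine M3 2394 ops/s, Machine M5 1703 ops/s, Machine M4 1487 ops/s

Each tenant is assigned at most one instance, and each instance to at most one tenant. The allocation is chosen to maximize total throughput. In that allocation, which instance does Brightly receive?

Brightly receives Machine M4.

Optimal: Umbra→Machine M7 (1397 ops/s), Iris→Machine M5 (1509 ops/s), Brightly→Machine M4 (1502 ops/s), Nimbus→Machine M3 (2394 ops/s) — total 1397+1509+1502+2394 = 6802 ops/s.
Column-greedy (each instance in turn goes to its best remaining tenant) gives 6530 ops/s, worse by 272.
Next-best assignment: Umbra→Machine M7, Iris→Machine M4, Brightly→Machine M5, Nimbus→Machine M3 = 6699 ops/s.
Every other assignment is strictly worse.
Brightly's own top instance is Machine M7 (1992 ops/s), but forcing Brightly→Machine M7 and reassigning the rest optimally gives only 6530 ops/s — worse by 272.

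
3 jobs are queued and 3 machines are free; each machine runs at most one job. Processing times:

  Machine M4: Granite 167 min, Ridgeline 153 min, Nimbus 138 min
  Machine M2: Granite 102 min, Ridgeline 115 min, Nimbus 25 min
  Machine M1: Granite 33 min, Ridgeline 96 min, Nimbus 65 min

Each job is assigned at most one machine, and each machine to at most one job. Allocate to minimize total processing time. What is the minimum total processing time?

Optimal: Granite→Machine M1 (33 min), Ridgeline→Machine M4 (153 min), Nimbus→Machine M2 (25 min) — total 33+153+25 = 211 min.
Swapping Nimbus↔Ridgeline (Nimbus→Machine M4 138 min, Ridgeline→Machine M2 115 min) adds 75.

Minimum total: 211 min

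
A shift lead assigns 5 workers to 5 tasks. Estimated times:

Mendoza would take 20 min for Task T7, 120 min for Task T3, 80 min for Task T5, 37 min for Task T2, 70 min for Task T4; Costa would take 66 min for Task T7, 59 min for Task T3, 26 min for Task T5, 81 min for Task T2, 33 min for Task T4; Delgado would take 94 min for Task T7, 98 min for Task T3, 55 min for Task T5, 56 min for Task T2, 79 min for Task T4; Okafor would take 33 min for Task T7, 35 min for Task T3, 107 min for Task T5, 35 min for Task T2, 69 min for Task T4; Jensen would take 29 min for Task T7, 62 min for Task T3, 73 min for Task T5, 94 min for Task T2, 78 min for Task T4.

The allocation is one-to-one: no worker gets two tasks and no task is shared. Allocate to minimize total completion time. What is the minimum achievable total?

Min total: 189 min

This is a one-to-one assignment (minimum-cost bipartite matching).
Optimal: Mendoza→Task T2 (37 min), Costa→Task T4 (33 min), Delgado→Task T5 (55 min), Okafor→Task T3 (35 min), Jensen→Task T7 (29 min) — total 37+33+55+35+29 = 189 min.
Min-entry greedy (repeatedly take the single cheapest remaining cell) gives 215 min, worse by 26.
Next-best assignment: Mendoza→Task T7, Costa→Task T4, Delgado→Task T5, Okafor→Task T2, Jensen→Task T3 = 205 min.
Swapping Mendoza↔Okafor (Mendoza→Task T3 120 min, Okafor→Task T2 35 min) adds 83.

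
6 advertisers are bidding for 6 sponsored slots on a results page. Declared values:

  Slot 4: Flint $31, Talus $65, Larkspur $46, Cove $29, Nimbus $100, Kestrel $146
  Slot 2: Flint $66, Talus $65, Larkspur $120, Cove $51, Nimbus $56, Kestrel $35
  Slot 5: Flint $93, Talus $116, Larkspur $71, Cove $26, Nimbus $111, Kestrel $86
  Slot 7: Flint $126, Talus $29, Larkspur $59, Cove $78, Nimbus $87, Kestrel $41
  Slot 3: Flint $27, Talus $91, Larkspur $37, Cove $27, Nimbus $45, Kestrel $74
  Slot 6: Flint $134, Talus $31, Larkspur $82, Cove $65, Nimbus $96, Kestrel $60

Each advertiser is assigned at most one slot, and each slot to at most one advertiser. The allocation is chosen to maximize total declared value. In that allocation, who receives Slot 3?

Talus receives Slot 3.

Optimal: Flint→Slot 6 ($134), Talus→Slot 3 ($91), Larkspur→Slot 2 ($120), Cove→Slot 7 ($78), Nimbus→Slot 5 ($111), Kestrel→Slot 4 ($146) — total 134+91+120+78+111+146 = $680.
Row-greedy (each advertiser in turn takes its best remaining slot) gives $622, worse by 58.
Every other assignment is strictly worse.
Talus's own top slot is Slot 5 ($116), but forcing Talus→Slot 5 and reassigning the rest optimally gives only $639 — worse by 41.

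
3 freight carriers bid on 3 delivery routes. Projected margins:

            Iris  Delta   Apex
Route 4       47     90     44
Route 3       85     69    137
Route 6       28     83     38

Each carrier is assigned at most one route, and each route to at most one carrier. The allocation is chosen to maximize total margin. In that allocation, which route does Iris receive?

Iris receives Route 4.

Optimal: Iris→Route 4 ($47k), Delta→Route 6 ($83k), Apex→Route 3 ($137k) — total 47+83+137 = $267k.
Row-greedy (each carrier in turn takes its best remaining route) gives $213k, worse by 54.
Next-best assignment: Iris→Route 6, Delta→Route 4, Apex→Route 3 = $255k.
Iris's own top route is Route 3 ($85k), but forcing Iris→Route 3 and reassigning the rest optimally gives only $213k — worse by 54.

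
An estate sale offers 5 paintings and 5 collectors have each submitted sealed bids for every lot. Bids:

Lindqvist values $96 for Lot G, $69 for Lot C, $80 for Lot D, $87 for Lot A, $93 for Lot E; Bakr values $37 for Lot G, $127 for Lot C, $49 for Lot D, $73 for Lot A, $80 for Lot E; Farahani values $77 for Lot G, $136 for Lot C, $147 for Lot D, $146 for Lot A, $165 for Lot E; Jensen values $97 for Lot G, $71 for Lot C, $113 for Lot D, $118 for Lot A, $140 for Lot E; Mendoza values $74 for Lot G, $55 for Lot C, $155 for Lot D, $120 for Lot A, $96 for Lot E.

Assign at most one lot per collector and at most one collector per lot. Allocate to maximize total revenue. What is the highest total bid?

Maximum total: $664

This is the linear assignment problem.
Optimal: Lindqvist→Lot G ($96), Bakr→Lot C ($127), Farahani→Lot A ($146), Jensen→Lot E ($140), Mendoza→Lot D ($155) — total 96+127+146+140+155 = $664.
Max-entry greedy (repeatedly take the single best remaining cell) gives $661, worse by 3.
Next-best assignment: Lindqvist→Lot G, Bakr→Lot C, Farahani→Lot E, Jensen→Lot A, Mendoza→Lot D = $661.
Checked against all permutations: $664 is optimal.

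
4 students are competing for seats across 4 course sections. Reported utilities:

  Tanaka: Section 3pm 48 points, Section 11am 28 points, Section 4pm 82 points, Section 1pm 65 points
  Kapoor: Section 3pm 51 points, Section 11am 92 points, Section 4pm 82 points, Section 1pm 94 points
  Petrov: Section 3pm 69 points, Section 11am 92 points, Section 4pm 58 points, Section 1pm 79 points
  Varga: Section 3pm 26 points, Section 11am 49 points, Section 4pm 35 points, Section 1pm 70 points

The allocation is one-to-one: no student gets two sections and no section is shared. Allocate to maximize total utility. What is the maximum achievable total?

Treat this as an assignment problem: match each student to one section.
Optimal: Tanaka→Section 4pm (82 points), Kapoor→Section 11am (92 points), Petrov→Section 3pm (69 points), Varga→Section 1pm (70 points) — total 82+92+69+70 = 313 points.
Max-entry greedy (repeatedly take the single best remaining cell) gives 294 points, worse by 19.
Every other assignment is strictly worse.

Max total: 313 points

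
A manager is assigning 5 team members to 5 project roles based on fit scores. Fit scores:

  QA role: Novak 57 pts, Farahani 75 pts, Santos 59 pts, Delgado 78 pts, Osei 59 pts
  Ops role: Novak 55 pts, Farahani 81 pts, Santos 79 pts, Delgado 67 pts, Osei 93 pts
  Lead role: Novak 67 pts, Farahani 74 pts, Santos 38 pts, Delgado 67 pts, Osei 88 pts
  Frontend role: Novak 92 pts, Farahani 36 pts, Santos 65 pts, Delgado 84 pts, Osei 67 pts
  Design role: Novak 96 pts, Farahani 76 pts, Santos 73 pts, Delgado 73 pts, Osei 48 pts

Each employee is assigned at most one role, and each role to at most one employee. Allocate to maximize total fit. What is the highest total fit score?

Optimal: Novak→Design role (96 pts), Farahani→QA role (75 pts), Santos→Ops role (79 pts), Delgado→Frontend role (84 pts), Osei→Lead role (88 pts) — total 96+75+79+84+88 = 422 pts.
Column-greedy (each role in turn goes to its best remaining employee) gives 410 pts, worse by 12.
Every other assignment is strictly worse.

Max total: 422 pts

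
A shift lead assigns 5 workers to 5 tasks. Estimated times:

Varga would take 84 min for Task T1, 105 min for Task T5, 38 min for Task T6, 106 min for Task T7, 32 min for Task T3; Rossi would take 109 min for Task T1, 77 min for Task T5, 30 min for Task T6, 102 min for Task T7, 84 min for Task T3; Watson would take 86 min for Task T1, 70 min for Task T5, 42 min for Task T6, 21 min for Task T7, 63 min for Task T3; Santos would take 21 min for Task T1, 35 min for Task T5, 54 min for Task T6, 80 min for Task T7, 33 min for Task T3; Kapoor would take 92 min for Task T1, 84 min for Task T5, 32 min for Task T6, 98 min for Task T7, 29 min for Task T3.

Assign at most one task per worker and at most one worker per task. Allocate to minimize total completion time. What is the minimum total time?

Optimal: Varga→Task T3 (32 min), Rossi→Task T5 (77 min), Watson→Task T7 (21 min), Santos→Task T1 (21 min), Kapoor→Task T6 (32 min) — total 32+77+21+21+32 = 183 min.
Row-greedy (each worker in turn takes its cheapest remaining task) gives 188 min, worse by 5.
Next-best assignment: Varga→Task T6, Rossi→Task T5, Watson→Task T7, Santos→Task T1, Kapoor→Task T3 = 186 min.
Swapping Kapoor↔Watson (Kapoor→Task T7 98 min, Watson→Task T6 42 min) adds 87.
No other one-to-one assignment undercuts 183 min.

Minimum total: 183 min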